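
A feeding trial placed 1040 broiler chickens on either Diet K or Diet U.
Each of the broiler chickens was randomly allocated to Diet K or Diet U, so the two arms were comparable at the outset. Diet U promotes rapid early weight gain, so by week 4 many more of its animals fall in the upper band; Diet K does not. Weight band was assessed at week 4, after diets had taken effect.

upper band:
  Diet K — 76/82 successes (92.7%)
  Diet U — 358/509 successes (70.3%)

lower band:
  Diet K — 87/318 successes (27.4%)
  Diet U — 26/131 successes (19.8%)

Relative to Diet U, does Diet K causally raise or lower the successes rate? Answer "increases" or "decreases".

decreases

Stratifying would compare diets among broiler chickens the diets themselves sorted into week-4 weight band groups — a form of selection on an intermediate. The unconditioned pooled rates give the total causal effect.
Pooled: Diet K 40.8% vs Diet U 60.0%; Diet U is higher overall.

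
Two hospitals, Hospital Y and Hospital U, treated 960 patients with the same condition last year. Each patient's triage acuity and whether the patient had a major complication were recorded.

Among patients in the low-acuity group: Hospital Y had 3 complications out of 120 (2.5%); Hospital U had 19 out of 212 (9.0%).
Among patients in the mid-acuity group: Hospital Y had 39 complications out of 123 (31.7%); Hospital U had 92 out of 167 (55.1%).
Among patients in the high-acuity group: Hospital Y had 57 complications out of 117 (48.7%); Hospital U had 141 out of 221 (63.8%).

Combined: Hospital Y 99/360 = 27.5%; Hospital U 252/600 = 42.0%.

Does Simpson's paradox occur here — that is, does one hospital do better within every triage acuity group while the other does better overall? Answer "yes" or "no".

Within each triage acuity level (low-acuity 2.5% vs 9.0%; mid-acuity 31.7% vs 55.1%; high-acuity 48.7% vs 63.8%), Hospital Y has the lower rate every time. Pooled: 27.5% vs 42.0% — Hospital Y has the lower rate overall. They agree.

no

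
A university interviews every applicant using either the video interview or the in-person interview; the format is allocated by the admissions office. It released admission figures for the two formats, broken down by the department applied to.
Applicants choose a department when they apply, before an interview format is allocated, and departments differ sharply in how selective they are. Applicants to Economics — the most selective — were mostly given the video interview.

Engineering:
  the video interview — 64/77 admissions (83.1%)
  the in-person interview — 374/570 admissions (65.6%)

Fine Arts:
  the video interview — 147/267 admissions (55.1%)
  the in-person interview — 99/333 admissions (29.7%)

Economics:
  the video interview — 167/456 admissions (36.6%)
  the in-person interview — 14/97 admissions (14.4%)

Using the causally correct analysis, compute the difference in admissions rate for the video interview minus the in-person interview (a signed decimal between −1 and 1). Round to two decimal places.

+0.22

the video interview is higher inside every department stratum but the in-person interview is higher in aggregate. Whether to stratify depends on how department relates to the interview format.
Department is set before the interview format has any effect — it is not caused by the interview format — and it independently drives the outcome. That makes it a confounder, so the causal comparison is within department levels.
Adjusting over the population distribution of department: 0.359·(0.831−0.656) + 0.333·(0.551−0.297) + 0.307·(0.366−0.144) = +0.216.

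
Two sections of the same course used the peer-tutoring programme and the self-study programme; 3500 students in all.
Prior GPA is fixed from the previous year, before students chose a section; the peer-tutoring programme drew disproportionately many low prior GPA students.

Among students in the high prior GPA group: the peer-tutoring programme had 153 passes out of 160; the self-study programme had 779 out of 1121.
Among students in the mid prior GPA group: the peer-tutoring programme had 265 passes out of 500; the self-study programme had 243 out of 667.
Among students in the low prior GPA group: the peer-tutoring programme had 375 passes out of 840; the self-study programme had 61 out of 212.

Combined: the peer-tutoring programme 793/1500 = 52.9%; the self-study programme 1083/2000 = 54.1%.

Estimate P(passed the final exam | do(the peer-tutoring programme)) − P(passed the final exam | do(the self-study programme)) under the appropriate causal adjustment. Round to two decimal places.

The prior GPA band-specific comparison favours the peer-tutoring programme throughout, but the pooled figures favour the self-study programme. The question is whether to condition on prior GPA band.
Prior GPA band is set before the teaching method has any effect — it is not caused by the teaching method — and it independently drives the outcome. That makes it a confounder, so the causal comparison is within prior GPA band levels.
Adjusting over the population distribution of prior GPA band: 0.366·(0.956−0.695) + 0.333·(0.530−0.364) + 0.301·(0.446−0.288) = +0.199.

+0.20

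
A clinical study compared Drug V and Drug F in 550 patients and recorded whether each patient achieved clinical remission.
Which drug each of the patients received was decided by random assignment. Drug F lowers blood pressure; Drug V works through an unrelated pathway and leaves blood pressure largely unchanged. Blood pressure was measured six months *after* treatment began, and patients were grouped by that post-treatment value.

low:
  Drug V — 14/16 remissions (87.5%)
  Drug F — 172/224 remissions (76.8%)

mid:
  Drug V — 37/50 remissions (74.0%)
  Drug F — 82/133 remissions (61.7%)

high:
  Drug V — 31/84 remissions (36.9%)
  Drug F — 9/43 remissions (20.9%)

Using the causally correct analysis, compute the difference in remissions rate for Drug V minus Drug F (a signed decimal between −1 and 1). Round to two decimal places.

-0.11

Because the drug influences blood pressure, blood pressure is a post-treatment mediator, not a confounder. Stratifying on it would bias the estimate; the causal effect is the crude pooled difference.
The causal difference is the pooled difference: 0.547 − 0.657 = -0.111.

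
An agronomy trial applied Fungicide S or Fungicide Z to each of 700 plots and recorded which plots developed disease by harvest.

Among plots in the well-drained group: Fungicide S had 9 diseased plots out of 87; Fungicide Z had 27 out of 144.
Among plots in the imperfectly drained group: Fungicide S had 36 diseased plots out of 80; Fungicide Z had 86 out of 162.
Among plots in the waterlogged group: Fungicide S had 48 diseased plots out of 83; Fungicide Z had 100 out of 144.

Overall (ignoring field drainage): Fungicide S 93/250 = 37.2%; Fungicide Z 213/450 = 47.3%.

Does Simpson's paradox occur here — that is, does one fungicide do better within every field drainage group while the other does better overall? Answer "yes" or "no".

no

Within each field drainage level (well-drained 10.3% vs 18.8%; imperfectly drained 45.0% vs 53.1%; waterlogged 57.8% vs 69.4%), Fungicide S has the lower rate every time. Pooled: 37.2% vs 47.3% — Fungicide S has the lower rate overall. They agree.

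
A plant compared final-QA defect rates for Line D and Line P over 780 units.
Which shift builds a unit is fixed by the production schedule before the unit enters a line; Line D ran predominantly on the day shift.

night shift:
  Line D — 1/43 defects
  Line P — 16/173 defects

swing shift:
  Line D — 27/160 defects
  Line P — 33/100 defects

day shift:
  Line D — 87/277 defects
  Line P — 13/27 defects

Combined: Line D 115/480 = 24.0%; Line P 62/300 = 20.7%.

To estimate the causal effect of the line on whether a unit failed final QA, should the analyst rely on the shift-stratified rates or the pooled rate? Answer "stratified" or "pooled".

stratified

Within every shift level Line D has the lower rate, yet pooled Line P does — Simpson's reversal.
Nothing the line does changes shift; the imbalance is an allocation artefact. With shift also predicting the outcome, the pooled figure is confounded, and the within-stratum comparison is the causal one.
Within each level — night shift: 2.3% vs 9.2%; swing shift: 16.9% vs 33.0%; day shift: 31.4% vs 48.1% — Line D is lower every time.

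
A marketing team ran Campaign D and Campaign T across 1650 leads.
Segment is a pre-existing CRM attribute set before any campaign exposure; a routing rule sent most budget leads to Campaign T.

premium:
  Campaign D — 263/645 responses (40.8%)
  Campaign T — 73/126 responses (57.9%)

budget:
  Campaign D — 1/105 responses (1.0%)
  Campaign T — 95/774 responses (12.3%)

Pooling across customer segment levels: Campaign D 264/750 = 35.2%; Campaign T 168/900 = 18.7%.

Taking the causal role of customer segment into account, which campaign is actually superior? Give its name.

Campaign T

Customer segment is set before the campaign has any effect — it is not caused by the campaign — and it independently drives the outcome. That makes it a confounder, so the causal comparison is within customer segment levels.
Within each level — premium: 40.8% vs 57.9%; budget: 1.0% vs 12.3% — Campaign T is higher every time.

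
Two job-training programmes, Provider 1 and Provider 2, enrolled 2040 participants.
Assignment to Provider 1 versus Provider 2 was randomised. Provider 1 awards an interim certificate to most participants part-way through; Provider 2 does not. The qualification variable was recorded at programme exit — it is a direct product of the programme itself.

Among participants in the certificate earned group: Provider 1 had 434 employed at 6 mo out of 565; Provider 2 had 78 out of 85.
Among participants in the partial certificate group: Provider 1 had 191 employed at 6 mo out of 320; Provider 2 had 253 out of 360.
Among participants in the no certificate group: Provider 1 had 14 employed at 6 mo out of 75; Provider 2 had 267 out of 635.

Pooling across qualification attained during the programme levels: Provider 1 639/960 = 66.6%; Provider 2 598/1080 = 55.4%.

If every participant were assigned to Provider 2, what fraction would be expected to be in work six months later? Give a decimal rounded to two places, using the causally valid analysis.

0.55

The distribution of qualification attained during the programme is itself part of what the programme does — it is an intermediate outcome. Holding it fixed would remove that part of the effect; the total effect is the pooled difference.
So P(outcome | do(Provider 2)) is just the pooled rate for Provider 2: 598/1080 = 0.554.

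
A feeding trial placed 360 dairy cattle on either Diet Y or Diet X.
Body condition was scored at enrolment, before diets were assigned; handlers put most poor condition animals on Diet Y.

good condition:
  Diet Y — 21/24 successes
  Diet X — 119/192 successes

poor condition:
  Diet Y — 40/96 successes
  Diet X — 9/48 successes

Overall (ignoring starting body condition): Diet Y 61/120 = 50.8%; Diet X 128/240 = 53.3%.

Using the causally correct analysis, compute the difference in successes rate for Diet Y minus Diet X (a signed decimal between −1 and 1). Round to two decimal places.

+0.24

Starting body condition differs across diets for reasons unrelated to any effect of the diet itself, and it separately predicts the outcome — a classic confounder. We must compare within starting body condition levels.
Adjusting over the population distribution of starting body condition: 0.600·(0.875−0.620) + 0.400·(0.417−0.188) = +0.245.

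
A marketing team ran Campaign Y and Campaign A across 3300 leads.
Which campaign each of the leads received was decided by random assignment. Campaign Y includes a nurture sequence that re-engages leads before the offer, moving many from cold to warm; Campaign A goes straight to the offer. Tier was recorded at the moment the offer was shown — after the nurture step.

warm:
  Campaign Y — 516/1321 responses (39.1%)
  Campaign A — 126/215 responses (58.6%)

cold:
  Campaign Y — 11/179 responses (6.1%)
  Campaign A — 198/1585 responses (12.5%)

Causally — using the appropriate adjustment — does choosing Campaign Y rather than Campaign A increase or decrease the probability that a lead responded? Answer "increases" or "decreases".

Engagement tier is recorded after the campaign and is itself shifted by it — it sits on the causal path from campaign to outcome. Conditioning on a mediator would strip out part of the effect we want; the pooled comparison gives the total causal effect.
Pooled: Campaign Y 35.1% vs Campaign A 18.0%; Campaign Y is higher overall.

increases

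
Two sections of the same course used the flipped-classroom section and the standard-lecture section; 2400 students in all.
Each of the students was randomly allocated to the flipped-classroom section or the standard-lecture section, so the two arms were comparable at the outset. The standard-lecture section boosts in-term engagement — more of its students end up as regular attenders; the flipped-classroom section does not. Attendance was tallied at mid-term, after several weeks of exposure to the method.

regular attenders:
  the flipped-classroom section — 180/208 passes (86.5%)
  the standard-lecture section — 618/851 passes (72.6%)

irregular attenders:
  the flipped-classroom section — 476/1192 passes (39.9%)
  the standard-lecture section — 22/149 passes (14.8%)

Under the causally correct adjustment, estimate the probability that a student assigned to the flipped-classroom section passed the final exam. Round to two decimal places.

The mid-term attendance-specific comparison favours the flipped-classroom section throughout, but the pooled figures favour the standard-lecture section. The question is whether to condition on mid-term attendance.
Mid-term attendance is downstream of the teaching method. One should not condition on a consequence of treatment, so the overall rates are the right comparison.
So P(outcome | do(the flipped-classroom section)) is just the pooled rate for the flipped-classroom section: 656/1400 = 0.469.

0.47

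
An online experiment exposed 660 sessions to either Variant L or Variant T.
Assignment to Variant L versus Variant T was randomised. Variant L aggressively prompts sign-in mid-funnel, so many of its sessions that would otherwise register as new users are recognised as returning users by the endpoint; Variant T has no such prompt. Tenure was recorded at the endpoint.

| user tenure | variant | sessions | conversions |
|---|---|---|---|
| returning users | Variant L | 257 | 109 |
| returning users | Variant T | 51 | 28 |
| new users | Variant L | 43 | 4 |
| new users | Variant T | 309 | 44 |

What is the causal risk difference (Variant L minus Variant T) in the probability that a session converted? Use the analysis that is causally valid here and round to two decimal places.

+0.18

Stratifying would compare variants among sessions the variants themselves sorted into user tenure groups — a form of selection on an intermediate. The unconditioned pooled rates give the total causal effect.
The causal difference is the pooled difference: 0.377 − 0.200 = +0.177.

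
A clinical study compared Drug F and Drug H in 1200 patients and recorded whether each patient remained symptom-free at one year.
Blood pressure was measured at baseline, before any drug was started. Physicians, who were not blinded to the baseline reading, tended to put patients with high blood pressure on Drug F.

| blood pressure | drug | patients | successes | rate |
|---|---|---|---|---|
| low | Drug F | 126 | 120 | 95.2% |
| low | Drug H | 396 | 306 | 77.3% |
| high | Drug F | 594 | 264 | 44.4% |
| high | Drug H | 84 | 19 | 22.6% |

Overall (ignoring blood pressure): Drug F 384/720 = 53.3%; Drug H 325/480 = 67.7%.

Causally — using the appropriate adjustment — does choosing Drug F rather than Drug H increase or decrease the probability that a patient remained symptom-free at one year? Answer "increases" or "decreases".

Blood pressure is set before the drug has any effect — it is not caused by the drug — and it independently drives the outcome. That makes it a confounder, so the causal comparison is within blood pressure levels.
Within each level — low: 95.2% vs 77.3%; high: 44.4% vs 22.6% — Drug F is higher every time.

increases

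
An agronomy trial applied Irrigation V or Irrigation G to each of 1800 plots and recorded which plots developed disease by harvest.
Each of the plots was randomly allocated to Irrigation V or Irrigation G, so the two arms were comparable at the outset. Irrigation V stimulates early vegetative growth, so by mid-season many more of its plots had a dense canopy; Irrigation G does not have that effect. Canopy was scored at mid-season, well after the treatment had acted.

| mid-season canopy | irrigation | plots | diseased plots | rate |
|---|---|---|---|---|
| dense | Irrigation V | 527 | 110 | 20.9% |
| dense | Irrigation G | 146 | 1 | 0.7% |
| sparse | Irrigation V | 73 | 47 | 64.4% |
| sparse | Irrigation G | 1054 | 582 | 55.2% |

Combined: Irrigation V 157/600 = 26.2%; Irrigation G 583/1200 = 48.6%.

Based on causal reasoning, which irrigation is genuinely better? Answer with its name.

Irrigation V

Mid-season canopy lies on the pathway irrigation → mid-season canopy → outcome, so adjusting for it blocks the indirect effect. For the total causal effect of irrigation, use the unadjusted pooled rates.
Pooled: Irrigation V 26.2% vs Irrigation G 48.6%; Irrigation V is lower overall.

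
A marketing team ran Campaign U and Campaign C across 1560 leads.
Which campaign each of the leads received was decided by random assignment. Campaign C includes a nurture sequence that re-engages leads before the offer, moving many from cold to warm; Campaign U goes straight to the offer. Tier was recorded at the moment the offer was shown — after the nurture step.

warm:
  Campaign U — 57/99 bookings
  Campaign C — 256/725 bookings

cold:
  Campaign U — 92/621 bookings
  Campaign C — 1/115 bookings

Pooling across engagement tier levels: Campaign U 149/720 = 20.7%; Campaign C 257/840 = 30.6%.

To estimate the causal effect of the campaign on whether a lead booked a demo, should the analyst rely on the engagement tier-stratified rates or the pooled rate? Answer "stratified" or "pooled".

Engagement tier here is a post-treatment variable shaped by the campaign; conditioning on it would introduce bias rather than remove it. The overall comparison is the causal one.
Pooled: Campaign U 20.7% vs Campaign C 30.6%; Campaign C is higher overall.

pooled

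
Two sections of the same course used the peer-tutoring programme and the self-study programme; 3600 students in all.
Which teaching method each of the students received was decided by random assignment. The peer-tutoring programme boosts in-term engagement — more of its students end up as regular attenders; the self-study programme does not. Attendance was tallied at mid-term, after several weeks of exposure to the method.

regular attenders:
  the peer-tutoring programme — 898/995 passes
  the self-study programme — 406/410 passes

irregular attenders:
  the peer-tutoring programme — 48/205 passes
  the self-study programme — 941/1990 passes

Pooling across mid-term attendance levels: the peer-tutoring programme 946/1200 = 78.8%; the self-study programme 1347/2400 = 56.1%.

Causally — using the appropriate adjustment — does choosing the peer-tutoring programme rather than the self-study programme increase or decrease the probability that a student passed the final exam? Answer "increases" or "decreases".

increases

The mid-term attendance-specific comparison favours the self-study programme throughout, but the pooled figures favour the peer-tutoring programme. The question is whether to condition on mid-term attendance.
Mid-term attendance lies on the pathway teaching method → mid-term attendance → outcome, so adjusting for it blocks the indirect effect. For the total causal effect of teaching method, use the unadjusted pooled rates.
Pooled: the peer-tutoring programme 78.8% vs the self-study programme 56.1%; the peer-tutoring programme is higher overall.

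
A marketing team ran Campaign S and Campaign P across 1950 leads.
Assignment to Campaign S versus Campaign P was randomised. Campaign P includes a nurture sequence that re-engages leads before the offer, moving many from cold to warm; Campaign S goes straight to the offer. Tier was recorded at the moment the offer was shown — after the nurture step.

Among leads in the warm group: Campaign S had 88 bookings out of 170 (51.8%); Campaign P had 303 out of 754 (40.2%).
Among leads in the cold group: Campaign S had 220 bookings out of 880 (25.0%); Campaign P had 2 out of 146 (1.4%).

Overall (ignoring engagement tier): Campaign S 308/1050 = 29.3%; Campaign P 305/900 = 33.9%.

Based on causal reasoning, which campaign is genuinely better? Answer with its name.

Campaign P

Because the campaign influences engagement tier, engagement tier is a post-treatment mediator, not a confounder. Stratifying on it would bias the estimate; the causal effect is the crude pooled difference.
Pooled: Campaign S 29.3% vs Campaign P 33.9%; Campaign P is higher overall.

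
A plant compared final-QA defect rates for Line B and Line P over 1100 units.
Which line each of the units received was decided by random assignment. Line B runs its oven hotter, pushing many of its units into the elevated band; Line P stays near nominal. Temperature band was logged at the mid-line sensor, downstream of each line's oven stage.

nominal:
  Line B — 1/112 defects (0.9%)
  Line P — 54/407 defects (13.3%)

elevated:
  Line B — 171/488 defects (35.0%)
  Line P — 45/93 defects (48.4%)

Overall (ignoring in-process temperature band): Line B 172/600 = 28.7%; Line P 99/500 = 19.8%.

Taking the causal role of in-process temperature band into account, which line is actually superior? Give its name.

Line P

Line B is lower inside every in-process temperature band stratum but Line P is lower in aggregate. Whether to stratify depends on how in-process temperature band relates to the line.
Stratifying would compare lines among units the lines themselves sorted into in-process temperature band groups — a form of selection on an intermediate. The unconditioned pooled rates give the total causal effect.
Pooled: Line B 28.7% vs Line P 19.8%; Line P is lower overall.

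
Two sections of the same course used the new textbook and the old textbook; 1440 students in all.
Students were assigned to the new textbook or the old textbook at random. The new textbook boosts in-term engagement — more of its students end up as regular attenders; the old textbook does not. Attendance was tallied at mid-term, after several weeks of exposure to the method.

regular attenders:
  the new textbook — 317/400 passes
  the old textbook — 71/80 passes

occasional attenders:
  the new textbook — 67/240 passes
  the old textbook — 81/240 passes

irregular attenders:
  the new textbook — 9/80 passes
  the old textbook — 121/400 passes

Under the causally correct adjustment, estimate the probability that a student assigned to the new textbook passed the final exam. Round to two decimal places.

Mid-term attendance is downstream of the teaching method. One should not condition on a consequence of treatment, so the overall rates are the right comparison.
So P(outcome | do(the new textbook)) is just the pooled rate for the new textbook: 393/720 = 0.546.

0.55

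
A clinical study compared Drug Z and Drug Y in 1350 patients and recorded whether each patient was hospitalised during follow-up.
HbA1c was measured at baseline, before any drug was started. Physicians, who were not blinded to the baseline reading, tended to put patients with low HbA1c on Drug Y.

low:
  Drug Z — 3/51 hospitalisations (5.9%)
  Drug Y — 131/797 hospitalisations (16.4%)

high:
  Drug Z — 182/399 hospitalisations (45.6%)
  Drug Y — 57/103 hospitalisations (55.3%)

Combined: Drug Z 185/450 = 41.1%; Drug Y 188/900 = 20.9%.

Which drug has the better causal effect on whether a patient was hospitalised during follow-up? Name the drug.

The HbA1c-specific comparison favours Drug Z throughout, but the pooled figures favour Drug Y. The question is whether to condition on HbA1c.
The imbalance in HbA1c arose from how patients were allocated, not from anything the drug did; and HbA1c independently affects the outcome. The pooled gap is confounded — condition on HbA1c.
Within each level — low: 5.9% vs 16.4%; high: 45.6% vs 55.3% — Drug Z is lower every time.

Drug Z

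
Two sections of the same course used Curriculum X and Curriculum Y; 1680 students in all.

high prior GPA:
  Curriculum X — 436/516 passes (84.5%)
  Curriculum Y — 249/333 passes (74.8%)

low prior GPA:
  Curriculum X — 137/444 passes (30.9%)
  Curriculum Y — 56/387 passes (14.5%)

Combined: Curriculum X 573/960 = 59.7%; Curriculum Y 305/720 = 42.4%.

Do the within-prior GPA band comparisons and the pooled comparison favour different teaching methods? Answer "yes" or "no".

no

Within each prior GPA band level (high prior GPA 84.5% vs 74.8%; low prior GPA 30.9% vs 14.5%), Curriculum X has the higher rate every time. Pooled: 59.7% vs 42.4% — Curriculum X has the higher rate overall. They agree.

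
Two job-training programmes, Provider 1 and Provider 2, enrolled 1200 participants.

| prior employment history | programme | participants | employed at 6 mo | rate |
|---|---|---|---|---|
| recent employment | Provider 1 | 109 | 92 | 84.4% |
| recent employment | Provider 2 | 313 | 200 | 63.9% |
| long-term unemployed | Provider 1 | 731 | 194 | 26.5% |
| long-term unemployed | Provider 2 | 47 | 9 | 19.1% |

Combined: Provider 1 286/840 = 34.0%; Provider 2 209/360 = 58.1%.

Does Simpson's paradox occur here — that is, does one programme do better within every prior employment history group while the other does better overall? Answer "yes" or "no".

yes

Within each prior employment history level (recent employment 84.4% vs 63.9%; long-term unemployed 26.5% vs 19.1%), Provider 1 has the higher rate every time. Pooled: 34.0% vs 58.1% — Provider 2 has the higher rate overall. The two comparisons disagree.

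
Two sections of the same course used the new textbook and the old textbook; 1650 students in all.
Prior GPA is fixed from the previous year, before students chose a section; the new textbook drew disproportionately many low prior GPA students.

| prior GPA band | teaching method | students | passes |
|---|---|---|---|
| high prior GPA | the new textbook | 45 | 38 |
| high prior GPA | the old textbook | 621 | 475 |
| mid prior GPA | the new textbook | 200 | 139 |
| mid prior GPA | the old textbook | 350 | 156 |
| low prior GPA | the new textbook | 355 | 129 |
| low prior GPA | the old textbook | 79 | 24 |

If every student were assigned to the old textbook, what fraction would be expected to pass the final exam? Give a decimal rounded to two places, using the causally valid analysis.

the new textbook is higher inside every prior GPA band stratum but the old textbook is higher in aggregate. Whether to stratify depends on how prior GPA band relates to the teaching method.
Since prior GPA band is a pre-existing factor (not a product of the teaching method) and it affects the outcome on its own, it is a confounder. The stratified rates, not the pooled rate, identify the causal effect.
Standardising the old textbook to the population prior GPA band mix: 0.404·475/621 + 0.333·156/350 + 0.263·24/79 = 0.537.

0.54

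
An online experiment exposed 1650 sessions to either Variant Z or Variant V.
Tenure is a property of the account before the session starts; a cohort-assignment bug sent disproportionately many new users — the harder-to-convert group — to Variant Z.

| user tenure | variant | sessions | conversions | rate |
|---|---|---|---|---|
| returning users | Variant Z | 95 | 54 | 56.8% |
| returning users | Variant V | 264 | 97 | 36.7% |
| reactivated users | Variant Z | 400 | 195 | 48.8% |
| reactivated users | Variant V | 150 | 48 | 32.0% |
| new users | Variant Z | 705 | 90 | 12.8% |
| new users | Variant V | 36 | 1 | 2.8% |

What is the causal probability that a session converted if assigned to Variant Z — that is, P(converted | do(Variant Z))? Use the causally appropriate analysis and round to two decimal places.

0.34

The user tenure-specific comparison favours Variant Z throughout, but the pooled figures favour Variant V. The question is whether to condition on user tenure.
The imbalance in user tenure arose from how sessions were allocated, not from anything the variant did; and user tenure independently affects the outcome. The pooled gap is confounded — condition on user tenure.
Standardising Variant Z to the population user tenure mix: 0.218·54/95 + 0.333·195/400 + 0.449·90/705 = 0.344.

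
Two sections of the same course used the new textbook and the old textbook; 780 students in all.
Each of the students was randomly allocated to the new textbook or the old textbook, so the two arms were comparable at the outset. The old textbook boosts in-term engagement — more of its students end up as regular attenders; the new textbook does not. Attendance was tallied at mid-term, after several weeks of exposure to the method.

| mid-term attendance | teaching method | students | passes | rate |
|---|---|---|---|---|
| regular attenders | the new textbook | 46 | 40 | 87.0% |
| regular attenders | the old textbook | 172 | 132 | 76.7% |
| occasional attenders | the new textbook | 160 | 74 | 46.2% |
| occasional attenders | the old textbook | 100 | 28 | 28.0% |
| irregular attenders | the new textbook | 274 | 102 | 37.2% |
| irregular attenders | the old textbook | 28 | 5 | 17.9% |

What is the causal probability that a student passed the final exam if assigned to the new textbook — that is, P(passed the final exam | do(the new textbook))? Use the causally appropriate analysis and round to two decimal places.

0.45

The stratified and pooled comparisons disagree (the new textbook wins within each mid-term attendance; the old textbook wins overall), so the answer turns on the causal role of mid-term attendance.
Mid-term attendance lies on the pathway teaching method → mid-term attendance → outcome, so adjusting for it blocks the indirect effect. For the total causal effect of teaching method, use the unadjusted pooled rates.
So P(outcome | do(the new textbook)) is just the pooled rate for the new textbook: 216/480 = 0.450.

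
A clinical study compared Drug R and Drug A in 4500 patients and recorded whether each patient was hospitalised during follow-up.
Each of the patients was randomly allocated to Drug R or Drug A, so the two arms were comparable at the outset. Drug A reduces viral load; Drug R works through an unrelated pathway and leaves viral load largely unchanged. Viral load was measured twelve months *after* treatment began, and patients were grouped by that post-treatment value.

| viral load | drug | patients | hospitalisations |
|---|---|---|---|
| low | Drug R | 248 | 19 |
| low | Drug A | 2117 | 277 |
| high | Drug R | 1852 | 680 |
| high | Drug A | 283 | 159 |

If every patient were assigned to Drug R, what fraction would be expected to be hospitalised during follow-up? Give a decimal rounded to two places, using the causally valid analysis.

0.33

Viral load here is a post-treatment variable shaped by the drug; conditioning on it would introduce bias rather than remove it. The overall comparison is the causal one.
So P(outcome | do(Drug R)) is just the pooled rate for Drug R: 699/2100 = 0.333.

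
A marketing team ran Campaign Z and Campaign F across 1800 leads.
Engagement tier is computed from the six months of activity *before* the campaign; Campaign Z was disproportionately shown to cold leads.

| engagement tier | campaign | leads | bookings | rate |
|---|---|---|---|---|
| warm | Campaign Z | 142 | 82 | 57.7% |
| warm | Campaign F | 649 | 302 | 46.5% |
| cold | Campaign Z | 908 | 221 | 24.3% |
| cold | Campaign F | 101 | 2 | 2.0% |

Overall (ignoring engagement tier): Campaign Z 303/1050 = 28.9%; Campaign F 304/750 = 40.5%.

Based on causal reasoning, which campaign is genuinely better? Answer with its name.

Campaign Z

Campaign Z is higher inside every engagement tier stratum but Campaign F is higher in aggregate. Whether to stratify depends on how engagement tier relates to the campaign.
Here engagement tier is a common cause — it drives both which campaign a case falls under and the outcome. The crude comparison mixes populations; the stratum-specific rates are the causally relevant ones.
Within each level — warm: 57.7% vs 46.5%; cold: 24.3% vs 2.0% — Campaign Z is higher every time.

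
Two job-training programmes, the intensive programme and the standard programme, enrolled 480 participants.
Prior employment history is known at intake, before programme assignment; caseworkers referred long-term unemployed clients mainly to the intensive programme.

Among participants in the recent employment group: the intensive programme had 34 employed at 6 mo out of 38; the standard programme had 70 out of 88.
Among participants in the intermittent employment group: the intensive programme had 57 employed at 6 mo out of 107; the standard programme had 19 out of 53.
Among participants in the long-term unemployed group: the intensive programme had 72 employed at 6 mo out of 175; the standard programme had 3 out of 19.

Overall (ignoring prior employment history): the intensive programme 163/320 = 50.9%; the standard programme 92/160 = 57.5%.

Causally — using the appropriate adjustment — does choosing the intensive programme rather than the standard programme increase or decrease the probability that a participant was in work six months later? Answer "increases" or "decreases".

increases

The stratified and pooled comparisons disagree (the intensive programme wins within each prior employment history; the standard programme wins overall), so the answer turns on the causal role of prior employment history.
Here prior employment history is a common cause — it drives both which programme a case falls under and the outcome. The crude comparison mixes populations; the stratum-specific rates are the causally relevant ones.
Within each level — recent employment: 89.5% vs 79.5%; intermittent employment: 53.3% vs 35.8%; long-term unemployed: 41.1% vs 15.8% — the intensive programme is higher every time.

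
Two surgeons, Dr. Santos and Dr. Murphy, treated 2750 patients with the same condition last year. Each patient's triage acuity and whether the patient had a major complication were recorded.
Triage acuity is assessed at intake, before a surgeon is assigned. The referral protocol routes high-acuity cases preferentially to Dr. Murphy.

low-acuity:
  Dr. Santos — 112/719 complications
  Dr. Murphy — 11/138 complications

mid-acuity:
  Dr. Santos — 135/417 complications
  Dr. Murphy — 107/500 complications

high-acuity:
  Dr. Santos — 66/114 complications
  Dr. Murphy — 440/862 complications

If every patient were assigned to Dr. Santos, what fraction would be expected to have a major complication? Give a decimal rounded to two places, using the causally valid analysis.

0.36

The triage acuity-specific comparison favours Dr. Murphy throughout, but the pooled figures favour Dr. Santos. The question is whether to condition on triage acuity.
Since triage acuity is a pre-existing factor (not a product of the surgeon) and it affects the outcome on its own, it is a confounder. The stratified rates, not the pooled rate, identify the causal effect.
Standardising Dr. Santos to the population triage acuity mix: 0.312·112/719 + 0.333·135/417 + 0.355·66/114 = 0.362.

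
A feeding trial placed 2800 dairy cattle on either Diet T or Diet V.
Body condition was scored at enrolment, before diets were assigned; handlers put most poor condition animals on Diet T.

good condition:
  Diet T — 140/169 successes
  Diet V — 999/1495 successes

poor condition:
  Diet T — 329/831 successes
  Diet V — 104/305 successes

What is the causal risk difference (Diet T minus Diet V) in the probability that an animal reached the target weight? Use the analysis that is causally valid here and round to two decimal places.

+0.12

Starting body condition satisfies the back-door criterion: it is not a descendant of the diet, and it blocks the spurious path from diet to outcome. Adjusting for it (i.e., using the within-starting body condition rates) gives the causal effect.
Adjusting over the population distribution of starting body condition: 0.594·(0.828−0.668) + 0.406·(0.396−0.341) = +0.117.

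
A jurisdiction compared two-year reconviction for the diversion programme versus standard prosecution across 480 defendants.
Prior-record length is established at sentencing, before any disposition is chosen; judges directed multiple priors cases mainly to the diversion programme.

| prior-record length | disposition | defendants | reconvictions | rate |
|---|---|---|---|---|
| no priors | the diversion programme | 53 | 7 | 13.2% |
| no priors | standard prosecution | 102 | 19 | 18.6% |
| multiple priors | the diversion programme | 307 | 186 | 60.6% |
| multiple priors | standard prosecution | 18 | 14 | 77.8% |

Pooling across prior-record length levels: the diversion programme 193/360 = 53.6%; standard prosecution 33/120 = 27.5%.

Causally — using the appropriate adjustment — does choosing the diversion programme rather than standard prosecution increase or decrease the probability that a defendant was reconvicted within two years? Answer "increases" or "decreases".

Since prior-record length is a pre-existing factor (not a product of the disposition) and it affects the outcome on its own, it is a confounder. The stratified rates, not the pooled rate, identify the causal effect.
Within each level — no priors: 13.2% vs 18.6%; multiple priors: 60.6% vs 77.8% — the diversion programme is lower every time.

decreases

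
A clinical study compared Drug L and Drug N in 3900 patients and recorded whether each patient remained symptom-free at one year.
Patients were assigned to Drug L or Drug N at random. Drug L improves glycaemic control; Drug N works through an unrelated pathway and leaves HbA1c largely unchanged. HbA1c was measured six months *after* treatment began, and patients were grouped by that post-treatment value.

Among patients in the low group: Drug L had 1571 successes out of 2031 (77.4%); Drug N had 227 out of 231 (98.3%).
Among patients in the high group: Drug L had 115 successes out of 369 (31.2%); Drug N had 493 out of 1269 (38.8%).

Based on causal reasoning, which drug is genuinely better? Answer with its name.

The HbA1c-specific comparison favours Drug N throughout, but the pooled figures favour Drug L. The question is whether to condition on HbA1c.
HbA1c is downstream of the drug. One should not condition on a consequence of treatment, so the overall rates are the right comparison.
Pooled: Drug L 70.2% vs Drug N 48.0%; Drug L is higher overall.

Drug L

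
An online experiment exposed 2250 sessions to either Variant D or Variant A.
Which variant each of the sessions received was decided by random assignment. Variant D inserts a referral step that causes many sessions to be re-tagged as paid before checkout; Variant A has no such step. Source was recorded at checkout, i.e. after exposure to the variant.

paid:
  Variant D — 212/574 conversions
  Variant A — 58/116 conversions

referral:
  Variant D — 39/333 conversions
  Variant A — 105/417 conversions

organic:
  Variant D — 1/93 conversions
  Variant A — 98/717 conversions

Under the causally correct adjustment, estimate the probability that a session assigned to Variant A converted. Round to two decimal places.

0.21

The traffic source-specific comparison favours Variant A throughout, but the pooled figures favour Variant D. The question is whether to condition on traffic source.
The distribution of traffic source is itself part of what the variant does — it is an intermediate outcome. Holding it fixed would remove that part of the effect; the total effect is the pooled difference.
So P(outcome | do(Variant A)) is just the pooled rate for Variant A: 261/1250 = 0.209.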